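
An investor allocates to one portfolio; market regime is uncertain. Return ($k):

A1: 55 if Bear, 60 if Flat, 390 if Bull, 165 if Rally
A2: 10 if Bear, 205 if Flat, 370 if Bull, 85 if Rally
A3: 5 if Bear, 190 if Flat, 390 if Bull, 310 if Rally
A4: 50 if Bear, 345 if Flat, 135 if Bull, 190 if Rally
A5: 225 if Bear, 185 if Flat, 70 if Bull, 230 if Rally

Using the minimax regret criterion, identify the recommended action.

A3

Column bests: Bear=225, Flat=345, Bull=390, Rally=310.
A1 regrets: 170, 285, 0, 145 → max 285
A2 regrets: 215, 140, 20, 225 → max 225
A3 regrets: 220, 155, 0, 0 → max 220
A4 regrets: 175, 0, 255, 120 → max 255
A5 regrets: 0, 160, 320, 80 → max 320
Smallest max regret = 220 → A3.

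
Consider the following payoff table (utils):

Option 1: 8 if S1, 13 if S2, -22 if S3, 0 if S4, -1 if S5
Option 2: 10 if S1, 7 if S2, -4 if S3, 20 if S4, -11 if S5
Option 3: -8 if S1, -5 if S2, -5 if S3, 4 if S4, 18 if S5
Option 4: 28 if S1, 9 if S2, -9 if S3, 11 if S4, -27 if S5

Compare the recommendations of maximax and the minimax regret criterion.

Row maxima: Option 1=13, Option 2=20, Option 3=18, Option 4=28
Best best-case = 28 → Option 4.
Column bests: S1=28, S2=13, S3=-4, S4=20, S5=18.
Option 1 regrets: 20, 0, 18, 20, 19 → max 20
Option 2 regrets: 18, 6, 0, 0, 29 → max 29
Option 3 regrets: 36, 18, 1, 16, 0 → max 36
Option 4 regrets: 0, 4, 5, 9, 45 → max 45
Smallest max regret = 20 → Option 1.

maximax → Option 4; minimax regret → Option 1 (disagree)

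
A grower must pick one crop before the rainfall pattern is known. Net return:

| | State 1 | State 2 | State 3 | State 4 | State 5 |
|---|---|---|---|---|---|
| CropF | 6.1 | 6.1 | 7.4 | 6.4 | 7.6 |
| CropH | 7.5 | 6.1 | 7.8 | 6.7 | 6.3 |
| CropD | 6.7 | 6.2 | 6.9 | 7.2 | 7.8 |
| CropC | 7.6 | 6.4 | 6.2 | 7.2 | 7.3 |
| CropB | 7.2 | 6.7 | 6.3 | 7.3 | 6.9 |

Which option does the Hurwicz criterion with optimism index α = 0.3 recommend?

CropD

CropF: 0.3·7.6 + 0.7·6.1 = 6.55
CropH: 0.3·7.8 + 0.7·6.1 = 6.61
CropD: 0.3·7.8 + 0.7·6.2 = 6.68
CropC: 0.3·7.6 + 0.7·6.2 = 6.62
CropB: 0.3·7.3 + 0.7·6.3 = 6.6
Highest Hurwicz score = 6.68 → CropD.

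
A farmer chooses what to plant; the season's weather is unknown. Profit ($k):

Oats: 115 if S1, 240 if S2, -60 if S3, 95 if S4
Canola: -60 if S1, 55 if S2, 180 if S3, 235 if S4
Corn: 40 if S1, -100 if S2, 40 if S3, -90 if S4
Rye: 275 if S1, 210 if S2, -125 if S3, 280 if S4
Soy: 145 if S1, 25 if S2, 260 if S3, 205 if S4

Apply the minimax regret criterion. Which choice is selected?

Soy

Column bests: S1=275, S2=240, S3=260, S4=280.
Oats regrets: 160, 0, 320, 185 → max 320
Canola regrets: 335, 185, 80, 45 → max 335
Corn regrets: 235, 340, 220, 370 → max 370
Rye regrets: 0, 30, 385, 0 → max 385
Soy regrets: 130, 215, 0, 75 → max 215
Smallest max regret = 215 → Soy.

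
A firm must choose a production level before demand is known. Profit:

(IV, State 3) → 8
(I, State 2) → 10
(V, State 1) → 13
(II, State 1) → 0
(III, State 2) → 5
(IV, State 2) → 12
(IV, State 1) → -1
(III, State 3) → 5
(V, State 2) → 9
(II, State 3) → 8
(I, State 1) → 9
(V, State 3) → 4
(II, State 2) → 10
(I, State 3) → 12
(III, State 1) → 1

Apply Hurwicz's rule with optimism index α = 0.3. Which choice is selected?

I: 0.3·12 + 0.7·9 = 9.9
II: 0.3·10 + 0.7·0 = 3
III: 0.3·5 + 0.7·1 = 2.2
IV: 0.3·12 + 0.7·(-1) = 2.9
V: 0.3·13 + 0.7·4 = 6.7
Highest Hurwicz score = 9.9 → I.

I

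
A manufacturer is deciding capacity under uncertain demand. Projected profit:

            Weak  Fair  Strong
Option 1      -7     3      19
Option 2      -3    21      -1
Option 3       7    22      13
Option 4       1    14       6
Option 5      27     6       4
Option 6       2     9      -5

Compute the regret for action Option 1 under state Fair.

Best payoff under Fair is 22.
Regret = 22 − 3 = 19.

19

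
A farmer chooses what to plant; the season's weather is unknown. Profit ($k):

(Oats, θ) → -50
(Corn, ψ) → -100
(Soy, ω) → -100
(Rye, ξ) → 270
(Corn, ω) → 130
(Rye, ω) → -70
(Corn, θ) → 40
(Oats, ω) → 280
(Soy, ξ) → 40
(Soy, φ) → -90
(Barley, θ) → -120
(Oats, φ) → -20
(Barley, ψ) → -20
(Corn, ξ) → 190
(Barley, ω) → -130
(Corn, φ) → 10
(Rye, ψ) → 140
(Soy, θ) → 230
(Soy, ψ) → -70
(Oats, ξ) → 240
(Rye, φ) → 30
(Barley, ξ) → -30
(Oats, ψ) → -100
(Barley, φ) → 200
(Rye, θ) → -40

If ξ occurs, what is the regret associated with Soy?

Best payoff under ξ is 270.
Regret = 270 − 40 = 230.

230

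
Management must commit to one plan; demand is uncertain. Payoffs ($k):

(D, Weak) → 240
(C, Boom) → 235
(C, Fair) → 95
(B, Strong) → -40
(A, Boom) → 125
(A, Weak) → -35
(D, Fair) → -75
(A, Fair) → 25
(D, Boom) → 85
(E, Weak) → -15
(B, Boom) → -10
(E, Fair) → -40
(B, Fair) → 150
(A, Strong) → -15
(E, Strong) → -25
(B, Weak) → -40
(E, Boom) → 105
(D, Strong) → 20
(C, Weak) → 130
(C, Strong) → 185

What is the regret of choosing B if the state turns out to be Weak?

280

Best payoff under Weak is 240.
Regret = 240 − (-40) = 280.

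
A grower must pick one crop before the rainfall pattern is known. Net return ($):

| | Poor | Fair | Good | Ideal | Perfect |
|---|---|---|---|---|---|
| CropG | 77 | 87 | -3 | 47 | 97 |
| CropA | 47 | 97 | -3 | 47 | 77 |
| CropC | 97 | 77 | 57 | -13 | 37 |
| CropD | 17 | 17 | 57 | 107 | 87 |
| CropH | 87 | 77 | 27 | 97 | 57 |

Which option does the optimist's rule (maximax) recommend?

CropD

Row maxima: CropG=97, CropA=97, CropC=97, CropD=107, CropH=97
Best best-case = 107 → CropD.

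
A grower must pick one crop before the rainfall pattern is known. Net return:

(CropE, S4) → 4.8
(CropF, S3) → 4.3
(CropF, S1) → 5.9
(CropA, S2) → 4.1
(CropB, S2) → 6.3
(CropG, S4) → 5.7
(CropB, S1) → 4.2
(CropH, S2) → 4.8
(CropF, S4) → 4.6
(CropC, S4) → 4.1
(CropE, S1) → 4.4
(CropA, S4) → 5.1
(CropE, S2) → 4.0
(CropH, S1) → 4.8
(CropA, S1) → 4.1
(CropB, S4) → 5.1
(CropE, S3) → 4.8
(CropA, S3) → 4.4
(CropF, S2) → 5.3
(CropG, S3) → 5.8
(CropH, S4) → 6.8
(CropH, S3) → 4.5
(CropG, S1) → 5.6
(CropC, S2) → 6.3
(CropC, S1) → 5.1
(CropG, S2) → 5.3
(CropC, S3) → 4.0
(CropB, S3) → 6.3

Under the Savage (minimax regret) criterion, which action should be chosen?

CropG

Column bests: S1=5.9, S2=6.3, S3=6.3, S4=6.8.
CropC regrets: 0.8, 0.0, 2.3, 2.7 → max 2.7
CropF regrets: 0.0, 1.0, 2.0, 2.2 → max 2.2
CropA regrets: 1.8, 2.2, 1.9, 1.7 → max 2.2
CropH regrets: 1.1, 1.5, 1.8, 0.0 → max 1.8
CropG regrets: 0.3, 1.0, 0.5, 1.1 → max 1.1
CropE regrets: 1.5, 2.3, 1.5, 2.0 → max 2.3
CropB regrets: 1.7, 0.0, 0.0, 1.7 → max 1.7
Smallest max regret = 1.1 → CropG.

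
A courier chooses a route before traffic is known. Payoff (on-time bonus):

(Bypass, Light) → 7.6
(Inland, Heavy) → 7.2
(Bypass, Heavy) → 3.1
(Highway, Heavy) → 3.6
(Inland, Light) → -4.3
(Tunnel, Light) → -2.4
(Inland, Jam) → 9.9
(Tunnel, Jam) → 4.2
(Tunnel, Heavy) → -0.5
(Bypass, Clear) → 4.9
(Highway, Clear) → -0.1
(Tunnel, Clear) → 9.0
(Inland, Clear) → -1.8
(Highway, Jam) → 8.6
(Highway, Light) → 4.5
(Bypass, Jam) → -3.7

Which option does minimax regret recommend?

Highway

Column bests: Clear=9.0, Light=7.6, Heavy=7.2, Jam=9.9.
Bypass regrets: 4.1, 0.0, 4.1, 13.6 → max 13.6
Inland regrets: 10.8, 11.9, 0.0, 0.0 → max 11.9
Highway regrets: 9.1, 3.1, 3.6, 1.3 → max 9.1
Tunnel regrets: 0.0, 10.0, 7.7, 5.7 → max 10.0
Smallest max regret = 9.1 → Highway.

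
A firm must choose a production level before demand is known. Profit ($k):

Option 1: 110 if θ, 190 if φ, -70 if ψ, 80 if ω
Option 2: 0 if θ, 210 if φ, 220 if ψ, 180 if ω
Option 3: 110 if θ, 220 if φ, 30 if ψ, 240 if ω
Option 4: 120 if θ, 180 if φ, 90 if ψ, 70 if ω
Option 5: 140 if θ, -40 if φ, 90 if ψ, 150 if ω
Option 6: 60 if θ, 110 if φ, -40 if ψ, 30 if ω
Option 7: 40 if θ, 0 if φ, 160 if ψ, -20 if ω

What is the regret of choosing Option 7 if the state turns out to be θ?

100

Best payoff under θ is 140.
Regret = 140 − 40 = 100.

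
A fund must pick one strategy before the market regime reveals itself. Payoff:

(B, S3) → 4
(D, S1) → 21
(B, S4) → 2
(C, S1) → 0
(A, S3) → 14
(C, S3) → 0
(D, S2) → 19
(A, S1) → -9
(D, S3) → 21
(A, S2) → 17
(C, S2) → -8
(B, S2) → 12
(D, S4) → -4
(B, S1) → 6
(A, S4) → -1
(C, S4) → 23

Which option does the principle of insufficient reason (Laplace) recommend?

Row averages: A=5.25, B=6, C=3.75, D=14.25
Highest average = 14.25 → D.

D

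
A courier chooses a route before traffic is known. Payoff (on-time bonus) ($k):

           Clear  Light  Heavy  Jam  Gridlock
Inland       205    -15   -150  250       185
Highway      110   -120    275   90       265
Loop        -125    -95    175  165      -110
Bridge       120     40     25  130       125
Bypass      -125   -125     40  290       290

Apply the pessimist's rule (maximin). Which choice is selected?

Row minima: Inland=-150, Highway=-120, Loop=-125, Bridge=25, Bypass=-125
Best worst-case = 25 → Bridge.

Bridge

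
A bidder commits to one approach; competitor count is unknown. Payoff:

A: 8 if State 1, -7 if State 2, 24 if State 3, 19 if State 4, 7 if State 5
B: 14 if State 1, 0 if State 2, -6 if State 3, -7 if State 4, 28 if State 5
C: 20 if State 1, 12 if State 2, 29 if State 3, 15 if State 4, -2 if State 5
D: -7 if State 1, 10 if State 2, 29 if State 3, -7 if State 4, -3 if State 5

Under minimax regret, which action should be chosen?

A

Column bests: State 1=20, State 2=12, State 3=29, State 4=19, State 5=28.
A regrets: 12, 19, 5, 0, 21 → max 21
B regrets: 6, 12, 35, 26, 0 → max 35
C regrets: 0, 0, 0, 4, 30 → max 30
D regrets: 27, 2, 0, 26, 31 → max 31
Smallest max regret = 21 → A.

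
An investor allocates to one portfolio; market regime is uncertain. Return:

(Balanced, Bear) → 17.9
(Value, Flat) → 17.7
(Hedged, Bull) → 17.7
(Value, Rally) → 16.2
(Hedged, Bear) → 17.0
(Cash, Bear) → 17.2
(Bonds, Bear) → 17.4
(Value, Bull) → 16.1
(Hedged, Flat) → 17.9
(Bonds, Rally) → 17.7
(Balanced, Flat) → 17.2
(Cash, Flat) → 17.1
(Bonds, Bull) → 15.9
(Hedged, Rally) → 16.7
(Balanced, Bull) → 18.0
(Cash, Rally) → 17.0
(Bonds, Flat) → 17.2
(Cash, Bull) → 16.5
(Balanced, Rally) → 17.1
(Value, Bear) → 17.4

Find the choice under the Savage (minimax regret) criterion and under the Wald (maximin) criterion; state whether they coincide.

minimax regret → Balanced; maximin → Balanced (agree)

Column bests: Bear=17.9, Flat=17.9, Bull=18.0, Rally=17.7.
Cash regrets: 0.7, 0.8, 1.5, 0.7 → max 1.5
Bonds regrets: 0.5, 0.7, 2.1, 0.0 → max 2.1
Hedged regrets: 0.9, 0.0, 0.3, 1.0 → max 1.0
Balanced regrets: 0.0, 0.7, 0.0, 0.6 → max 0.7
Value regrets: 0.5, 0.2, 1.9, 1.5 → max 1.9
Smallest max regret = 0.7 → Balanced.
Row minima: Cash=16.5, Bonds=15.9, Hedged=16.7, Balanced=17.1, Value=16.1
Best worst-case = 17.1 → Balanced.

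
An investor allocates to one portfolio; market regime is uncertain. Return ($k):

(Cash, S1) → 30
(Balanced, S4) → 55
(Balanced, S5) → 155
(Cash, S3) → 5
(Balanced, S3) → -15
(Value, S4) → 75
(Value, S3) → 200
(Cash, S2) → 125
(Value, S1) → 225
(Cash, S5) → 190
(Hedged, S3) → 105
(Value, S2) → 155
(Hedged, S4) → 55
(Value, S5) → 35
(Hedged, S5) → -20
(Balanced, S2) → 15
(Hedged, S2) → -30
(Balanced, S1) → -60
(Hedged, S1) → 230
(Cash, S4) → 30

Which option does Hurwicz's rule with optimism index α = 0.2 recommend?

Cash: 0.2·190 + 0.8·5 = 42
Hedged: 0.2·230 + 0.8·(-30) = 22
Value: 0.2·225 + 0.8·35 = 73
Balanced: 0.2·155 + 0.8·(-60) = -17
Highest Hurwicz score = 73 → Value.

Value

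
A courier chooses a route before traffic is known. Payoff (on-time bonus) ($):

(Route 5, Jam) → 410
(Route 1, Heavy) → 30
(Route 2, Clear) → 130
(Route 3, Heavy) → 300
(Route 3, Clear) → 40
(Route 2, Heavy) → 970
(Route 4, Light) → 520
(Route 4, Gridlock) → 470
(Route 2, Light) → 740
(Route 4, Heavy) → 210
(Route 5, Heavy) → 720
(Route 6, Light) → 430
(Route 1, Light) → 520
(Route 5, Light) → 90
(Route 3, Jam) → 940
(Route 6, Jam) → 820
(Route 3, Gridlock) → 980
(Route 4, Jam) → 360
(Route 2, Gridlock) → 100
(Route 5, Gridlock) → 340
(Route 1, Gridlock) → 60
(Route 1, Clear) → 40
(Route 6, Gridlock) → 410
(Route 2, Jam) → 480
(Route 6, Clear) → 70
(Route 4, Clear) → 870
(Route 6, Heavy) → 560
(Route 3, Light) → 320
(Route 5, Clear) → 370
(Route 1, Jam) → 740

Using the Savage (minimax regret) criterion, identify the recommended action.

Route 5

Column bests: Clear=870, Light=740, Heavy=970, Jam=940, Gridlock=980.
Route 1 regrets: 830, 220, 940, 200, 920 → max 940
Route 2 regrets: 740, 0, 0, 460, 880 → max 880
Route 3 regrets: 830, 420, 670, 0, 0 → max 830
Route 4 regrets: 0, 220, 760, 580, 510 → max 760
Route 5 regrets: 500, 650, 250, 530, 640 → max 650
Route 6 regrets: 800, 310, 410, 120, 570 → max 800
Smallest max regret = 650 → Route 5.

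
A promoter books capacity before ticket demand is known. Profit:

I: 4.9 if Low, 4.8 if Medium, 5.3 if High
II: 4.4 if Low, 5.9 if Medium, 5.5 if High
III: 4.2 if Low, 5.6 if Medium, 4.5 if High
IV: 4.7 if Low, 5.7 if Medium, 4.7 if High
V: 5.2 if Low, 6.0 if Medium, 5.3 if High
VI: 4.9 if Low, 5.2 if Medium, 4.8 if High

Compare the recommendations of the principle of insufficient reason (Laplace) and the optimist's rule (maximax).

Row averages: I=5, II=79/15, III=143/30, IV=151/30, V=5.5, VI=149/30
Highest average = 5.5 → V.
Row maxima: I=5.3, II=5.9, III=5.6, IV=5.7, V=6.0, VI=5.2
Best best-case = 6.0 → V.

laplace → V; maximax → V (agree)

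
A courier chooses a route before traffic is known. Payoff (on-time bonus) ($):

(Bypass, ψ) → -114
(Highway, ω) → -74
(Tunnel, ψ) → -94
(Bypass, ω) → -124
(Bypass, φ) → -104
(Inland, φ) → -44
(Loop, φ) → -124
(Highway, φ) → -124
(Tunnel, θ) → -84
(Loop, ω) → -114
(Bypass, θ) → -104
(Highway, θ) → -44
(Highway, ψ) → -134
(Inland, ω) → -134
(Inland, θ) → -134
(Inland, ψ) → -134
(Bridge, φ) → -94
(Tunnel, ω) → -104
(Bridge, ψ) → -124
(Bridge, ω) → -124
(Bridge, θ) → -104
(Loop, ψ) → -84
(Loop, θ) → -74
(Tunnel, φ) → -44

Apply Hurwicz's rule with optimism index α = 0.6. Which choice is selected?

Tunnel

Loop: 0.6·(-74) + 0.4·(-124) = -94
Tunnel: 0.6·(-44) + 0.4·(-104) = -68
Highway: 0.6·(-44) + 0.4·(-134) = -80
Bridge: 0.6·(-94) + 0.4·(-124) = -106
Bypass: 0.6·(-104) + 0.4·(-124) = -112
Inland: 0.6·(-44) + 0.4·(-134) = -80
Highest Hurwicz score = -68 → Tunnel.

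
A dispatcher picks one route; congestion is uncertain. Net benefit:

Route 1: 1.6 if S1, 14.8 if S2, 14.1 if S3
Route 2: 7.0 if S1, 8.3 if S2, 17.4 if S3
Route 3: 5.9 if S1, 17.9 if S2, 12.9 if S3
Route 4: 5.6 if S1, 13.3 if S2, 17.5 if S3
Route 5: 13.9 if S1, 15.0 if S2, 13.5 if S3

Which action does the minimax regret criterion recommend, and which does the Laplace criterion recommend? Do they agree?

minimax regret → Route 5; laplace → Route 5 (agree)

Column bests: S1=13.9, S2=17.9, S3=17.5.
Route 1 regrets: 12.3, 3.1, 3.4 → max 12.3
Route 2 regrets: 6.9, 9.6, 0.1 → max 9.6
Route 3 regrets: 8.0, 0.0, 4.6 → max 8.0
Route 4 regrets: 8.3, 4.6, 0.0 → max 8.3
Route 5 regrets: 0.0, 2.9, 4.0 → max 4.0
Smallest max regret = 4.0 → Route 5.
Row averages: Route 1=61/6, Route 2=10.9, Route 3=367/30, Route 4=182/15, Route 5=212/15
Highest average = 212/15 → Route 5.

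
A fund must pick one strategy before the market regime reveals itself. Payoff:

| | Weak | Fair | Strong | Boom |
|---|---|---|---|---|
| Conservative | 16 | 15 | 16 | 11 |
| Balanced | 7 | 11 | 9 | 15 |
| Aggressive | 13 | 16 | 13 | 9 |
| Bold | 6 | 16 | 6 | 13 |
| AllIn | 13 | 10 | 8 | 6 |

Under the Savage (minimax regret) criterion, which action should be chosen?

Conservative

Column bests: Weak=16, Fair=16, Strong=16, Boom=15.
Conservative regrets: 0, 1, 0, 4 → max 4
Balanced regrets: 9, 5, 7, 0 → max 9
Aggressive regrets: 3, 0, 3, 6 → max 6
Bold regrets: 10, 0, 10, 2 → max 10
AllIn regrets: 3, 6, 8, 9 → max 9
Smallest max regret = 4 → Conservative.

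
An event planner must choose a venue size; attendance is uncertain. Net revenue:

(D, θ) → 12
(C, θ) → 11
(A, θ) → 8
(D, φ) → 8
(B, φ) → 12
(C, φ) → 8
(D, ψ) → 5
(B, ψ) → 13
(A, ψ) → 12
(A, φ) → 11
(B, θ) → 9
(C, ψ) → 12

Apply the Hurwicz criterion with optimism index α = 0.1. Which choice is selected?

B

A: 0.1·12 + 0.9·8 = 8.4
B: 0.1·13 + 0.9·9 = 9.4
C: 0.1·12 + 0.9·8 = 8.4
D: 0.1·12 + 0.9·5 = 5.7
Highest Hurwicz score = 9.4 → B.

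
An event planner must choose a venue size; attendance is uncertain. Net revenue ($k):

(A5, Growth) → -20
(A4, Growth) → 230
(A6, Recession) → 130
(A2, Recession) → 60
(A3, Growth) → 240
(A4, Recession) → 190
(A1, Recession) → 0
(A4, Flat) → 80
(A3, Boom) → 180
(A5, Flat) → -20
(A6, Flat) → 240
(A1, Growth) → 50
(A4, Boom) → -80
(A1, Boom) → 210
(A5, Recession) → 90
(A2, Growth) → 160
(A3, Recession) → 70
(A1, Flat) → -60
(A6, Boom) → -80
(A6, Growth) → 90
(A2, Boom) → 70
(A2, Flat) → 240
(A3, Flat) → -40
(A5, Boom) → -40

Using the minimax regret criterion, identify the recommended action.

A2

Column bests: Recession=190, Flat=240, Growth=240, Boom=210.
A1 regrets: 190, 300, 190, 0 → max 300
A2 regrets: 130, 0, 80, 140 → max 140
A3 regrets: 120, 280, 0, 30 → max 280
A4 regrets: 0, 160, 10, 290 → max 290
A5 regrets: 100, 260, 260, 250 → max 260
A6 regrets: 60, 0, 150, 290 → max 290
Smallest max regret = 140 → A2.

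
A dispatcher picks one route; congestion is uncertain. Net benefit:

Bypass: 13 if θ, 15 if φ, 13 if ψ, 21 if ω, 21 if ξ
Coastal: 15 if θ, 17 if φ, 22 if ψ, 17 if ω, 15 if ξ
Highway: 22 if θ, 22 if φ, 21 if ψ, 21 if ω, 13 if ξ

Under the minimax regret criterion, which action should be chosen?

Coastal

Column bests: θ=22, φ=22, ψ=22, ω=21, ξ=21.
Bypass regrets: 9, 7, 9, 0, 0 → max 9
Coastal regrets: 7, 5, 0, 4, 6 → max 7
Highway regrets: 0, 0, 1, 0, 8 → max 8
Smallest max regret = 7 → Coastal.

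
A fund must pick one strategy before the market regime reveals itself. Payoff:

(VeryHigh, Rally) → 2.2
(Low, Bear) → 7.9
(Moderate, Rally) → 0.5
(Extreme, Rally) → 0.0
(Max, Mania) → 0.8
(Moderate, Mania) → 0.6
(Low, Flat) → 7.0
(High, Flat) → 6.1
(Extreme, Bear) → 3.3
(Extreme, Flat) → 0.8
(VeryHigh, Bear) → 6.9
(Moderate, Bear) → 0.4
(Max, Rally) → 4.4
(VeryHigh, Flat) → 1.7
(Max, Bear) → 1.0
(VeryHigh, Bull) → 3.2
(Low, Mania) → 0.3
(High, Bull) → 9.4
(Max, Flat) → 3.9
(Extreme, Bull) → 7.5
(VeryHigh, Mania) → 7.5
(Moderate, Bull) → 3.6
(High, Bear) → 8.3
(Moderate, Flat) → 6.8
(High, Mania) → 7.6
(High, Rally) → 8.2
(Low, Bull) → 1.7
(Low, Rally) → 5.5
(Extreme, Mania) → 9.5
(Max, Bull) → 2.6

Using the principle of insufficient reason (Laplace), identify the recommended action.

Row averages: Low=4.48, Moderate=2.38, High=7.92, VeryHigh=4.3, Extreme=4.22, Max=2.54
Highest average = 7.92 → High.

High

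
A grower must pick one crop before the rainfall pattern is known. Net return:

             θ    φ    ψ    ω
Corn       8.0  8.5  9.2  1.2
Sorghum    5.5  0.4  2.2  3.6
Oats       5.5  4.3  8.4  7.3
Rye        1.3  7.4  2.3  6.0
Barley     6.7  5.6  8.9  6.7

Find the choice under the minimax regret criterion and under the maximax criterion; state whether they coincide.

Column bests: θ=8.0, φ=8.5, ψ=9.2, ω=7.3.
Corn regrets: 0.0, 0.0, 0.0, 6.1 → max 6.1
Sorghum regrets: 2.5, 8.1, 7.0, 3.7 → max 8.1
Oats regrets: 2.5, 4.2, 0.8, 0.0 → max 4.2
Rye regrets: 6.7, 1.1, 6.9, 1.3 → max 6.9
Barley regrets: 1.3, 2.9, 0.3, 0.6 → max 2.9
Smallest max regret = 2.9 → Barley.
Row maxima: Corn=9.2, Sorghum=5.5, Oats=8.4, Rye=7.4, Barley=8.9
Best best-case = 9.2 → Corn.

minimax regret → Barley; maximax → Corn (disagree)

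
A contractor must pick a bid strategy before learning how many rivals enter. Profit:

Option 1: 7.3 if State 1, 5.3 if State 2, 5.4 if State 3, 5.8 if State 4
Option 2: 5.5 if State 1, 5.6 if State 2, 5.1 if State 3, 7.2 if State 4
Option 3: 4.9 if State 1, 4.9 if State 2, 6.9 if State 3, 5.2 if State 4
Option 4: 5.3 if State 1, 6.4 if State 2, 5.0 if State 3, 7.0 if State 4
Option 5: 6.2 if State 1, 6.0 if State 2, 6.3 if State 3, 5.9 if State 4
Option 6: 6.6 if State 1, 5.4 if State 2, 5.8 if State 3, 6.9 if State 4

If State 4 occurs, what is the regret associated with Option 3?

2.0

Best payoff under State 4 is 7.2.
Regret = 7.2 − 5.2 = 2.0.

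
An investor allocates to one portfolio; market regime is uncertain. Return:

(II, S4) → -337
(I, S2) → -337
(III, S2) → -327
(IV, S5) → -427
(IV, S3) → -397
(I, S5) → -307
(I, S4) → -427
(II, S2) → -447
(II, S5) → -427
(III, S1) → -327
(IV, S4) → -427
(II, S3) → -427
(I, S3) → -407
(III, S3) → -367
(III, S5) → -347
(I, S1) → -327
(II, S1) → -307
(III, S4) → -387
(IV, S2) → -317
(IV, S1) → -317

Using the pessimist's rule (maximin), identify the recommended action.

III

Row minima: I=-427, II=-447, III=-387, IV=-427
Best worst-case = -387 → III.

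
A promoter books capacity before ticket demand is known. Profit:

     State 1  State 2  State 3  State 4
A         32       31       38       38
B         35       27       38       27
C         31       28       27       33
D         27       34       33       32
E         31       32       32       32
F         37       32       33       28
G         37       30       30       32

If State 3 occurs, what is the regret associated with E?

Best payoff under State 3 is 38.
Regret = 38 − 32 = 6.

6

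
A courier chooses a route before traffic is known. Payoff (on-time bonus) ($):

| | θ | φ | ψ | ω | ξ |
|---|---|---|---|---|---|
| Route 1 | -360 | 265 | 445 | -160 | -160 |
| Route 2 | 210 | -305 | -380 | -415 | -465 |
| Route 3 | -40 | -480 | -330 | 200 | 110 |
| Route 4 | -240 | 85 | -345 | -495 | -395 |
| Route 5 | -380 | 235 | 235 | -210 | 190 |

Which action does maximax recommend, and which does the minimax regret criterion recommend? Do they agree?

Row maxima: Route 1=445, Route 2=210, Route 3=200, Route 4=85, Route 5=235
Best best-case = 445 → Route 1.
Column bests: θ=210, φ=265, ψ=445, ω=200, ξ=190.
Route 1 regrets: 570, 0, 0, 360, 350 → max 570
Route 2 regrets: 0, 570, 825, 615, 655 → max 825
Route 3 regrets: 250, 745, 775, 0, 80 → max 775
Route 4 regrets: 450, 180, 790, 695, 585 → max 790
Route 5 regrets: 590, 30, 210, 410, 0 → max 590
Smallest max regret = 570 → Route 1.

maximax → Route 1; minimax regret → Route 1 (agree)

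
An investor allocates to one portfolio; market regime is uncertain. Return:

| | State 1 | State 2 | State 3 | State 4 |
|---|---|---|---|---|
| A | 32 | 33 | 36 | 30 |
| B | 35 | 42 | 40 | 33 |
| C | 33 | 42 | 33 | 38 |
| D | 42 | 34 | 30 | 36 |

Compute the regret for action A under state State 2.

Best payoff under State 2 is 42.
Regret = 42 − 33 = 9.

9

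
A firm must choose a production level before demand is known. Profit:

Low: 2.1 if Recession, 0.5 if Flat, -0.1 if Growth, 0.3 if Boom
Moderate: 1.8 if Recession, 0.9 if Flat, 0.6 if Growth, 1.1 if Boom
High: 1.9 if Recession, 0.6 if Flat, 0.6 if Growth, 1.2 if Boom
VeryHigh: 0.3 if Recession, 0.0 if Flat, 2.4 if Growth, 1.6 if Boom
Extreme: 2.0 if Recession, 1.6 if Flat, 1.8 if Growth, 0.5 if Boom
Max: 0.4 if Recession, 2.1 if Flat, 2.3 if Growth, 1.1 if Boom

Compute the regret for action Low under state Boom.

1.3

Best payoff under Boom is 1.6.
Regret = 1.6 − 0.3 = 1.3.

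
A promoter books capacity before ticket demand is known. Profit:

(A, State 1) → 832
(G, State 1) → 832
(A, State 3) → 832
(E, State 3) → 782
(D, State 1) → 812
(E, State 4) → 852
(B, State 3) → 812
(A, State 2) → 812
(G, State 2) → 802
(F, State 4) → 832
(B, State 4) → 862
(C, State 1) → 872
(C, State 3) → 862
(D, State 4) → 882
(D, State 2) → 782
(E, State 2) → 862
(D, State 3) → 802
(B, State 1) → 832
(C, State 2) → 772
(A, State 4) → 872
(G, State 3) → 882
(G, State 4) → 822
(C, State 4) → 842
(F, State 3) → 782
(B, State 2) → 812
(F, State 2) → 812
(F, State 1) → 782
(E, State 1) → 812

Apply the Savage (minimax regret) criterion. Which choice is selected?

A

Column bests: State 1=872, State 2=862, State 3=882, State 4=882.
A regrets: 40, 50, 50, 10 → max 50
B regrets: 40, 50, 70, 20 → max 70
C regrets: 0, 90, 20, 40 → max 90
D regrets: 60, 80, 80, 0 → max 80
E regrets: 60, 0, 100, 30 → max 100
F regrets: 90, 50, 100, 50 → max 100
G regrets: 40, 60, 0, 60 → max 60
Smallest max regret = 50 → A.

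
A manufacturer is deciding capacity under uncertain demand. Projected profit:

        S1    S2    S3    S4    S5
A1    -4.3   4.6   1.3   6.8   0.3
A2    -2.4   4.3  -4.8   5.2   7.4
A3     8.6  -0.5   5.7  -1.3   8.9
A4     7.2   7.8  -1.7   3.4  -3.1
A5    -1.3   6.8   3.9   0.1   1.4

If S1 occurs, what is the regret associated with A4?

Best payoff under S1 is 8.6.
Regret = 8.6 − 7.2 = 1.4.

1.4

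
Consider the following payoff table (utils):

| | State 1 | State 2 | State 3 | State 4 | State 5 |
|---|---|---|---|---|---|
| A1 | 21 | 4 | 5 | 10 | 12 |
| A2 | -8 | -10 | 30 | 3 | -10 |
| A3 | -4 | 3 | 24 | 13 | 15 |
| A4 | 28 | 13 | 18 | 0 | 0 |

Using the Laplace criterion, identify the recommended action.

A4

Row averages: A1=10.4, A2=1, A3=10.2, A4=11.8
Highest average = 11.8 → A4.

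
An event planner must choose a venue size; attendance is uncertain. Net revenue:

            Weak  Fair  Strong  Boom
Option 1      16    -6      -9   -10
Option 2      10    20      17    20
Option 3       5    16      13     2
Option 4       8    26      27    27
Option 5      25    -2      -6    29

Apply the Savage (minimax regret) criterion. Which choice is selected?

Option 2

Column bests: Weak=25, Fair=26, Strong=27, Boom=29.
Option 1 regrets: 9, 32, 36, 39 → max 39
Option 2 regrets: 15, 6, 10, 9 → max 15
Option 3 regrets: 20, 10, 14, 27 → max 27
Option 4 regrets: 17, 0, 0, 2 → max 17
Option 5 regrets: 0, 28, 33, 0 → max 33
Smallest max regret = 15 → Option 2.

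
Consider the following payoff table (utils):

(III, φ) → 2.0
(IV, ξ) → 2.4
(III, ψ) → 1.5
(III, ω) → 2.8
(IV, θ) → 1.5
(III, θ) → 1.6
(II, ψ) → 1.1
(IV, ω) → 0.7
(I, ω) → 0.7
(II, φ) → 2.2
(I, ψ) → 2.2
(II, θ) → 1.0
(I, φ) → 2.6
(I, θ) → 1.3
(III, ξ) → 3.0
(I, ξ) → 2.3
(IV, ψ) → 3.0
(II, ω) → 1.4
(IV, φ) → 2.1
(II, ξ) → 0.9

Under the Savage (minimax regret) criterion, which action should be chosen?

Column bests: θ=1.6, φ=2.6, ψ=3.0, ω=2.8, ξ=3.0.
I regrets: 0.3, 0.0, 0.8, 2.1, 0.7 → max 2.1
II regrets: 0.6, 0.4, 1.9, 1.4, 2.1 → max 2.1
III regrets: 0.0, 0.6, 1.5, 0.0, 0.0 → max 1.5
IV regrets: 0.1, 0.5, 0.0, 2.1, 0.6 → max 2.1
Smallest max regret = 1.5 → III.

III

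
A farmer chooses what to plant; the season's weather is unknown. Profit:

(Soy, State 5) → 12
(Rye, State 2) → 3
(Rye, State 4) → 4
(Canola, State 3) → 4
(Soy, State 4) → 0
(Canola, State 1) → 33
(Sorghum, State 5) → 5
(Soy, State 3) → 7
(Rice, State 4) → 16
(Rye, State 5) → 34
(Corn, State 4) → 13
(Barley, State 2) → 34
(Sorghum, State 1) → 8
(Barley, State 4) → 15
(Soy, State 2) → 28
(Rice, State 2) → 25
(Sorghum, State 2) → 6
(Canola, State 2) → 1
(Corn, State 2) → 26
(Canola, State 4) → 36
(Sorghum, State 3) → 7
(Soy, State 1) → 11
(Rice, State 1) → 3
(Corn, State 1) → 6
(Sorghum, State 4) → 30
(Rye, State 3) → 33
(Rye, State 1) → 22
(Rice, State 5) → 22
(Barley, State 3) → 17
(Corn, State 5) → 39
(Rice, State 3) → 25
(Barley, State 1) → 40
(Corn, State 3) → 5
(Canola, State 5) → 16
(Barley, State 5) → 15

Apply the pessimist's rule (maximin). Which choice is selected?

Barley

Row minima: Rye=3, Sorghum=5, Barley=15, Corn=5, Soy=0, Rice=3, Canola=1
Best worst-case = 15 → Barley.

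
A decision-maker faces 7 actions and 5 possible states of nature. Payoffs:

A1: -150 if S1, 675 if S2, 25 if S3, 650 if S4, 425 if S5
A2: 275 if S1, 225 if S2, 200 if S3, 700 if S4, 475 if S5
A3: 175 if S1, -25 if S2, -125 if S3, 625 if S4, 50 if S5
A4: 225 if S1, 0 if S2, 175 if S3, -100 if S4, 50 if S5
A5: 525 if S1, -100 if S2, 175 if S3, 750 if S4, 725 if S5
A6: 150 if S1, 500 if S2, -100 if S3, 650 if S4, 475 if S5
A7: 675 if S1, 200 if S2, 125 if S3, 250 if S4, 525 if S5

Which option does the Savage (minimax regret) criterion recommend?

Column bests: S1=675, S2=675, S3=200, S4=750, S5=725.
A1 regrets: 825, 0, 175, 100, 300 → max 825
A2 regrets: 400, 450, 0, 50, 250 → max 450
A3 regrets: 500, 700, 325, 125, 675 → max 700
A4 regrets: 450, 675, 25, 850, 675 → max 850
A5 regrets: 150, 775, 25, 0, 0 → max 775
A6 regrets: 525, 175, 300, 100, 250 → max 525
A7 regrets: 0, 475, 75, 500, 200 → max 500
Smallest max regret = 450 → A2.

A2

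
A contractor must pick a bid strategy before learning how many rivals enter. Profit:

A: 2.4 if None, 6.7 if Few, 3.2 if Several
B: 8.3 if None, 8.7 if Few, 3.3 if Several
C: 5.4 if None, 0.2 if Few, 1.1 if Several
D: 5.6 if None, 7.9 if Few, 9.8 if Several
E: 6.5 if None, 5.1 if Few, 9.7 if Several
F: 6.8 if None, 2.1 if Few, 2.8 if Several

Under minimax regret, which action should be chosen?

Column bests: None=8.3, Few=8.7, Several=9.8.
A regrets: 5.9, 2.0, 6.6 → max 6.6
B regrets: 0.0, 0.0, 6.5 → max 6.5
C regrets: 2.9, 8.5, 8.7 → max 8.7
D regrets: 2.7, 0.8, 0.0 → max 2.7
E regrets: 1.8, 3.6, 0.1 → max 3.6
F regrets: 1.5, 6.6, 7.0 → max 7.0
Smallest max regret = 2.7 → D.

D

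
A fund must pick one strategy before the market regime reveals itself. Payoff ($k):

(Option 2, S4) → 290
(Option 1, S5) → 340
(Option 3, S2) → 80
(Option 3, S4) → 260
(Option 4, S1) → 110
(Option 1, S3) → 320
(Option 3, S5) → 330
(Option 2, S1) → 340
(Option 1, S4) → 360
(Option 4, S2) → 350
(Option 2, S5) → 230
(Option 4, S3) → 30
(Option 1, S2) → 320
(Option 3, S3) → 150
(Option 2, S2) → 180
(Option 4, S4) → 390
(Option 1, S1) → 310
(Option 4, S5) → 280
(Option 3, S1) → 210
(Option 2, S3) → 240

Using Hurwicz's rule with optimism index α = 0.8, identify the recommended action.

Option 1

Option 1: 0.8·360 + 0.2·310 = 350
Option 2: 0.8·340 + 0.2·180 = 308
Option 3: 0.8·330 + 0.2·80 = 280
Option 4: 0.8·390 + 0.2·30 = 318
Highest Hurwicz score = 350 → Option 1.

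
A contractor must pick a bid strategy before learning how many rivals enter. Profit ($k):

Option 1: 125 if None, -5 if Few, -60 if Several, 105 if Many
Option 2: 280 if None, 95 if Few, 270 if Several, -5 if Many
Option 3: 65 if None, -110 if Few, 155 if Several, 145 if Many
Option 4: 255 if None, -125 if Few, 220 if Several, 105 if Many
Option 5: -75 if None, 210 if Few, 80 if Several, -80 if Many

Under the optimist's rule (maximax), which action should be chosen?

Option 2

Row maxima: Option 1=125, Option 2=280, Option 3=155, Option 4=255, Option 5=210
Best best-case = 280 → Option 2.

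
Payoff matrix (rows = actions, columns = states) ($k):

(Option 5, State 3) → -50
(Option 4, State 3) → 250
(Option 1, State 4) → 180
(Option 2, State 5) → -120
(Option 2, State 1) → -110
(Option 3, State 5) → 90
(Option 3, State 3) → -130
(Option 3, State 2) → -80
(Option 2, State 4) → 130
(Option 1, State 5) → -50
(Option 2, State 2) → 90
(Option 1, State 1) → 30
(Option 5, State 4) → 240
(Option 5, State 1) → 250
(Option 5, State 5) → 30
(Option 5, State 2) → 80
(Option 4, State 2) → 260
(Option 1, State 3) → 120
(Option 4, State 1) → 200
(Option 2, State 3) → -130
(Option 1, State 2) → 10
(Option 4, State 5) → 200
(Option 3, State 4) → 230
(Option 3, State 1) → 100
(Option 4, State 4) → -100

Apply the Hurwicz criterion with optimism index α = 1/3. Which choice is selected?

Option 5

Option 1: 1/3·180 + 2/3·(-50) = 80/3
Option 2: 1/3·130 + 2/3·(-130) = -130/3
Option 3: 1/3·230 + 2/3·(-130) = -10
Option 4: 1/3·260 + 2/3·(-100) = 20
Option 5: 1/3·250 + 2/3·(-50) = 50
Highest Hurwicz score = 50 → Option 5.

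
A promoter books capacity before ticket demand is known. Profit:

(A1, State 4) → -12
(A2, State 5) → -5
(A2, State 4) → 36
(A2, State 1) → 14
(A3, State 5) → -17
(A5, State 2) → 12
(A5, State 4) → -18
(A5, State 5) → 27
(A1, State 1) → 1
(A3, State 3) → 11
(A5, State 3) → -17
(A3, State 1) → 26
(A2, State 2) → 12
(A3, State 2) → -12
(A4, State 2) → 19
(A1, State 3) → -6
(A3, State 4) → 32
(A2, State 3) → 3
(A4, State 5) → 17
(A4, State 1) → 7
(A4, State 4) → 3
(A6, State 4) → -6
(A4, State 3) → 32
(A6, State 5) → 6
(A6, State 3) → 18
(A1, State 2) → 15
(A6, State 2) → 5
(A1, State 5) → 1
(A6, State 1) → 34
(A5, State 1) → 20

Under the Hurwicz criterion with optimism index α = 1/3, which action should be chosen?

A4

A1: 1/3·15 + 2/3·(-12) = -3
A2: 1/3·36 + 2/3·(-5) = 26/3
A3: 1/3·32 + 2/3·(-17) = -2/3
A4: 1/3·32 + 2/3·3 = 38/3
A5: 1/3·27 + 2/3·(-18) = -3
A6: 1/3·34 + 2/3·(-6) = 22/3
Highest Hurwicz score = 38/3 → A4.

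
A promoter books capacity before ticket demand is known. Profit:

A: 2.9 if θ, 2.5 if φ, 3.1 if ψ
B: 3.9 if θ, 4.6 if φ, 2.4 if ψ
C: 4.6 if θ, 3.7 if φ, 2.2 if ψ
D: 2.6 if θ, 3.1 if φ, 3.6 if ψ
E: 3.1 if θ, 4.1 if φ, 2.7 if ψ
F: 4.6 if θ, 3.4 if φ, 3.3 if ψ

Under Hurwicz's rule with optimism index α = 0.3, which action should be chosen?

F

A: 0.3·3.1 + 0.7·2.5 = 2.68
B: 0.3·4.6 + 0.7·2.4 = 3.06
C: 0.3·4.6 + 0.7·2.2 = 2.92
D: 0.3·3.6 + 0.7·2.6 = 2.9
E: 0.3·4.1 + 0.7·2.7 = 3.12
F: 0.3·4.6 + 0.7·3.3 = 3.69
Highest Hurwicz score = 3.69 → F.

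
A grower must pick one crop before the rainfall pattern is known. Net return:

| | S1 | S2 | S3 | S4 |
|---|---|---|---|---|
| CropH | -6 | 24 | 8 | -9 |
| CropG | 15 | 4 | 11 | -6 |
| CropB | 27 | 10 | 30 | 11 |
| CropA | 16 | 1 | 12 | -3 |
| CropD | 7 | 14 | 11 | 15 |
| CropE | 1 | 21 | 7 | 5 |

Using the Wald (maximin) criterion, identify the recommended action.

CropB

Row minima: CropH=-9, CropG=-6, CropB=10, CropA=-3, CropD=7, CropE=1
Best worst-case = 10 → CropB.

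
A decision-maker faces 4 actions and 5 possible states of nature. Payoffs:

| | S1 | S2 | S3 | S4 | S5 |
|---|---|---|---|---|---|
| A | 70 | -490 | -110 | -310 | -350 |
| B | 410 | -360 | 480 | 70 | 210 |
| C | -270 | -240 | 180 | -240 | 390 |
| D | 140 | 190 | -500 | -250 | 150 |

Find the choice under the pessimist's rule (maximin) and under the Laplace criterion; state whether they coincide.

Row minima: A=-490, B=-360, C=-270, D=-500
Best worst-case = -270 → C.
Row averages: A=-238, B=162, C=-36, D=-54
Highest average = 162 → B.

maximin → C; laplace → B (disagree)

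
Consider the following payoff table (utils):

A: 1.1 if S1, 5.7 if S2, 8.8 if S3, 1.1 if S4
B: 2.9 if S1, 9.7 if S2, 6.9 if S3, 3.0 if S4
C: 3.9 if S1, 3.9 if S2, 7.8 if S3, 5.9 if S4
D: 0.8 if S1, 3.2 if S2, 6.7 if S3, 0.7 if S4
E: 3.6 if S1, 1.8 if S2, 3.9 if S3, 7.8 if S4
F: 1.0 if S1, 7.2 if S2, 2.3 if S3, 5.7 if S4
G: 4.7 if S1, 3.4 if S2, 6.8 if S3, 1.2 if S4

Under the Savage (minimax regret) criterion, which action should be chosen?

Column bests: S1=4.7, S2=9.7, S3=8.8, S4=7.8.
A regrets: 3.6, 4.0, 0.0, 6.7 → max 6.7
B regrets: 1.8, 0.0, 1.9, 4.8 → max 4.8
C regrets: 0.8, 5.8, 1.0, 1.9 → max 5.8
D regrets: 3.9, 6.5, 2.1, 7.1 → max 7.1
E regrets: 1.1, 7.9, 4.9, 0.0 → max 7.9
F regrets: 3.7, 2.5, 6.5, 2.1 → max 6.5
G regrets: 0.0, 6.3, 2.0, 6.6 → max 6.6
Smallest max regret = 4.8 → B.

B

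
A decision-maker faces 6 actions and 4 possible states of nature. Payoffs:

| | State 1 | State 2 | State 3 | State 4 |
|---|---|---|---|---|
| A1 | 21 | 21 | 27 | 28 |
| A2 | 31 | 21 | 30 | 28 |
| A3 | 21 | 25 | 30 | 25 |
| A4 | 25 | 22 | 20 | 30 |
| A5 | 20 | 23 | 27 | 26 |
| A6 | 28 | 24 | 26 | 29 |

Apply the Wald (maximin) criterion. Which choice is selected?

Row minima: A1=21, A2=21, A3=21, A4=20, A5=20, A6=24
Best worst-case = 24 → A6.

A6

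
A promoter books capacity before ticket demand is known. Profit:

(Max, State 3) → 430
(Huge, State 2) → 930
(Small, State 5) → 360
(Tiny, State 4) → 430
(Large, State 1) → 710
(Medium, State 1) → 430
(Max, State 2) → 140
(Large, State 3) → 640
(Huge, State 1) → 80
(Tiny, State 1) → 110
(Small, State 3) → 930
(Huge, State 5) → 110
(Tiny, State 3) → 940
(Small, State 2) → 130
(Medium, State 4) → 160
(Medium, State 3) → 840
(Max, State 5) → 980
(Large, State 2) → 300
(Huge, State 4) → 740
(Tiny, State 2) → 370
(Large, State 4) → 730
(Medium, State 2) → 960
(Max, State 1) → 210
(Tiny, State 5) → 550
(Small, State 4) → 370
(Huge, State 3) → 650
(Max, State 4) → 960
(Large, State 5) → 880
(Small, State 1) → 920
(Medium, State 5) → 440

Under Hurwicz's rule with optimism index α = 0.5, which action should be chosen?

Large

Tiny: 0.5·940 + 0.5·110 = 525
Small: 0.5·930 + 0.5·130 = 530
Medium: 0.5·960 + 0.5·160 = 560
Large: 0.5·880 + 0.5·300 = 590
Huge: 0.5·930 + 0.5·80 = 505
Max: 0.5·980 + 0.5·140 = 560
Highest Hurwicz score = 590 → Large.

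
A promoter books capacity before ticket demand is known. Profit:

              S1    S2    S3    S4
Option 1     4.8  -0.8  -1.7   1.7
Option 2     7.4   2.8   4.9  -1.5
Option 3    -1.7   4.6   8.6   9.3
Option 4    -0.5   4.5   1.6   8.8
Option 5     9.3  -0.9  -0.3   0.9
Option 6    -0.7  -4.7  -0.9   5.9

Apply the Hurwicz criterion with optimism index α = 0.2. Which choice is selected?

Option 1: 0.2·4.8 + 0.8·(-1.7) = -0.4
Option 2: 0.2·7.4 + 0.8·(-1.5) = 0.28
Option 3: 0.2·9.3 + 0.8·(-1.7) = 0.5
Option 4: 0.2·8.8 + 0.8·(-0.5) = 1.36
Option 5: 0.2·9.3 + 0.8·(-0.9) = 1.14
Option 6: 0.2·5.9 + 0.8·(-4.7) = -2.58
Highest Hurwicz score = 1.36 → Option 4.

Option 4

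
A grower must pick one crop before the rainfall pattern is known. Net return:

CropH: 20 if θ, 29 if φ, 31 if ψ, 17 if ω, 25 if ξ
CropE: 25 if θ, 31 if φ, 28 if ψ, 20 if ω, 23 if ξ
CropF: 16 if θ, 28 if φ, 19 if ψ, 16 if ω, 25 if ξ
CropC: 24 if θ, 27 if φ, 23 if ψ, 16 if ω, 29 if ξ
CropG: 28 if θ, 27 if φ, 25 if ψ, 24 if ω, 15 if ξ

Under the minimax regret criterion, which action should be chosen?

Column bests: θ=28, φ=31, ψ=31, ω=24, ξ=29.
CropH regrets: 8, 2, 0, 7, 4 → max 8
CropE regrets: 3, 0, 3, 4, 6 → max 6
CropF regrets: 12, 3, 12, 8, 4 → max 12
CropC regrets: 4, 4, 8, 8, 0 → max 8
CropG regrets: 0, 4, 6, 0, 14 → max 14
Smallest max regret = 6 → CropE.

CropE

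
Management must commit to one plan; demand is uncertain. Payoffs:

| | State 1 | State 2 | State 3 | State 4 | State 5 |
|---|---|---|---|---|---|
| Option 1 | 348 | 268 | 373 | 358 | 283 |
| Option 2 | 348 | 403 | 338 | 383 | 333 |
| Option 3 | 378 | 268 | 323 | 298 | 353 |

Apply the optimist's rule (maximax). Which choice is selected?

Option 2

Row maxima: Option 1=373, Option 2=403, Option 3=378
Best best-case = 403 → Option 2.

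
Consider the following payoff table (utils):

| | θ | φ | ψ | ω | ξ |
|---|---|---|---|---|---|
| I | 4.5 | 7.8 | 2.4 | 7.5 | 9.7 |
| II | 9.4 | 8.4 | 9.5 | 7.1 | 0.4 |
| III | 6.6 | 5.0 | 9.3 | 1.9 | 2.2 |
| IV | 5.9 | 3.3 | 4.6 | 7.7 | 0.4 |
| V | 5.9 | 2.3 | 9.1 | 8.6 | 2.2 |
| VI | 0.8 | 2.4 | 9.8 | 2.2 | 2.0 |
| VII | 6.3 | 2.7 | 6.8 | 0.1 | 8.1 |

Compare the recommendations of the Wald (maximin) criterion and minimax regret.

Row minima: I=2.4, II=0.4, III=1.9, IV=0.4, V=2.2, VI=0.8, VII=0.1
Best worst-case = 2.4 → I.
Column bests: θ=9.4, φ=8.4, ψ=9.8, ω=8.6, ξ=9.7.
I regrets: 4.9, 0.6, 7.4, 1.1, 0.0 → max 7.4
II regrets: 0.0, 0.0, 0.3, 1.5, 9.3 → max 9.3
III regrets: 2.8, 3.4, 0.5, 6.7, 7.5 → max 7.5
IV regrets: 3.5, 5.1, 5.2, 0.9, 9.3 → max 9.3
V regrets: 3.5, 6.1, 0.7, 0.0, 7.5 → max 7.5
VI regrets: 8.6, 6.0, 0.0, 6.4, 7.7 → max 8.6
VII regrets: 3.1, 5.7, 3.0, 8.5, 1.6 → max 8.5
Smallest max regret = 7.4 → I.

maximin → I; minimax regret → I (agree)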